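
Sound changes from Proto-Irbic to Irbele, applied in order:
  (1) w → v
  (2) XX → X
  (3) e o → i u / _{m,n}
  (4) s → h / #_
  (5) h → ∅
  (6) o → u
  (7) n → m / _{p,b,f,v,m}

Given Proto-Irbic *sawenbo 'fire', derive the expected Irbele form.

Irbele: *sawenbo > savenbo > savinbo > havinbo > avinbo > avinbu > avimbu  (by unconditioned shift, pre-nasal raising, debuccalisation, h-loss, vowel merger, nasal place assimilation)

avimbu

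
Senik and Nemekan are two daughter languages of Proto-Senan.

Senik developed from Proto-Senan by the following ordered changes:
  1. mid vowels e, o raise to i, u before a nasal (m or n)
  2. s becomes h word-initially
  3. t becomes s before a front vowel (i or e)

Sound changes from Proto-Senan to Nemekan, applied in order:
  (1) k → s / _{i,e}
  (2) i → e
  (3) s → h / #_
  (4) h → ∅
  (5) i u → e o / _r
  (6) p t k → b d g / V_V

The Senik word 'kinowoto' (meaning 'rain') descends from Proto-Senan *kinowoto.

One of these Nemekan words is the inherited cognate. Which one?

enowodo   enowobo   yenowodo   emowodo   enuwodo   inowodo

enowodo

Nemekan: *kinowoto
  kinowoto → sinowoto   [palatalisation]
  sinowoto → senowoto   [vowel merger]
  senowoto → henowoto   [debuccalisation]
  henowoto → enowoto   [h-loss]
  enowoto (rule 5 does not apply)
  enowoto → enowodo   [intervocalic voicing]
  giving Nemekan enowodo.
Only 'enowodo' matches the regular Nemekan development of *kinowoto.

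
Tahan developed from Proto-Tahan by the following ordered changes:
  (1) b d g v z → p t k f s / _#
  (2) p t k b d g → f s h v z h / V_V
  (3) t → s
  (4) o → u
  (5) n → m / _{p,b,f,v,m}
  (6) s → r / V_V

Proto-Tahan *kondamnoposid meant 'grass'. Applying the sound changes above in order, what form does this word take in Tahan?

kundamnufuris

Tahan: start from *kondamnoposid.
  rule 1 (final devoicing): kondamnoposid → kondamnoposit
  rule 2 (intervocalic lenition): kondamnoposit → kondamnofosit
  rule 3 (unconditioned shift): kondamnofosit → kondamnofosis
  rule 4 (vowel merger): kondamnofosis → kundamnufusis
  rule 5: no change — kundamnufusis
  rule 6 (rhotacism): kundamnufusis → kundamnufuris
  ⇒ Tahan kundamnufuris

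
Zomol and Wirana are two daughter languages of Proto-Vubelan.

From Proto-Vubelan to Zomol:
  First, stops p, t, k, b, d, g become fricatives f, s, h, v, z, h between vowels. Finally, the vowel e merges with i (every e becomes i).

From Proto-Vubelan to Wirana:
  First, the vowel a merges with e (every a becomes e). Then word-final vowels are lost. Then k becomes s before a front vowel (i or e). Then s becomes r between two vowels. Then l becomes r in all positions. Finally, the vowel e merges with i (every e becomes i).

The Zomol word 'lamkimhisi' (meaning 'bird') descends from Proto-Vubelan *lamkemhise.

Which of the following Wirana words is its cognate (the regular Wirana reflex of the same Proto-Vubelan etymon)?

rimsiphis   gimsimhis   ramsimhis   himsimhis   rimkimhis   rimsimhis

Wirana: *lamkemhise > lemkemhise > lemkemhis > lemsemhis > remsemhis > rimsimhis  (by vowel merger, apocope, palatalisation, unconditioned shift, vowel merger)
The other candidates each miss or misapply at least one Wirana change.

rimsimhis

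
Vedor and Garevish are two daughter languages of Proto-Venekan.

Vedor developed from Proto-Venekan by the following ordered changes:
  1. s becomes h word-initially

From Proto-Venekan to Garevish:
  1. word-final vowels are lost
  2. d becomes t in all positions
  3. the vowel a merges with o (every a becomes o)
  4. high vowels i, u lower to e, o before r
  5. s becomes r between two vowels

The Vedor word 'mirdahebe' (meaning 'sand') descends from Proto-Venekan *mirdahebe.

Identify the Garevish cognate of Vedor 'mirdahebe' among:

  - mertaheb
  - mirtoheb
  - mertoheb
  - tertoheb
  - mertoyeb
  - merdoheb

Garevish: *mirdahebe
  mirdahebe → mirdaheb   [apocope]
  mirdaheb → mirtaheb   [unconditioned shift]
  mirtaheb → mirtoheb   [vowel merger]
  mirtoheb → mertoheb   [pre-rhotic lowering]
  mertoheb (rule 5 does not apply)
  giving Garevish mertoheb.
Among the options, 'mertoheb' alone shows every Garevish change applied in order.

mertoheb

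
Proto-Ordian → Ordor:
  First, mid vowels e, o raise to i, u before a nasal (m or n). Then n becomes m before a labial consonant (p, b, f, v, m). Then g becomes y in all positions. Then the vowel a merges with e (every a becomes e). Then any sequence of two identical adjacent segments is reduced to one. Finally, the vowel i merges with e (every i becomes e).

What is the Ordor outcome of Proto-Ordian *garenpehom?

yerempehum

Ordor: *garenpehom
  garenpehom → garinpehum   [pre-nasal raising]
  garinpehum → garimpehum   [nasal place assimilation]
  garimpehum → yarimpehum   [unconditioned shift]
  yarimpehum → yerimpehum   [vowel merger]
  yerimpehum (rule 5 does not apply)
  yerimpehum → yerempehum   [vowel merger]
  giving Ordor yerempehum.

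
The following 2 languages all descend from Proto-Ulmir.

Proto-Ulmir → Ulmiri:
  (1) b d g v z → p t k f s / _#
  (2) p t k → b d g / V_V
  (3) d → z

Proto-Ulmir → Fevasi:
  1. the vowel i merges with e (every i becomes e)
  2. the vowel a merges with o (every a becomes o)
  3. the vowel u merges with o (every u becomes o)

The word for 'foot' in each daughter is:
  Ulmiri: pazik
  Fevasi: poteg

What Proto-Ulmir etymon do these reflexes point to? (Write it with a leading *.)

*patig

Position 2: Ulmiri has a, Fevasi has o. Ulmiri preserves a here (none of its changes turn any other segment into a), so the proto-segment is *a.
Position 5: Ulmiri has k, Fevasi has g. Fevasi preserves g here (none of its changes turn any other segment into g), so the proto-segment is *g.
Position 4: Ulmiri has i, Fevasi has e. Ulmiri preserves i here (none of its changes turn any other segment into i), so the proto-segment is *i.
Continuing position by position gives *patig; check it forward:
Ulmiri: start from *patig.
  rule 1 (final devoicing): patig → patik
  rule 2 (intervocalic voicing): patik → padik
  rule 3 (unconditioned shift): padik → pazik
  ⇒ Ulmiri pazik
Fevasi: *patig
  patig → pateg   [vowel merger]
  pateg → poteg   [vowel merger]
  poteg (rule 3 does not apply)
  giving Fevasi poteg.
No other proto-form is consistent with every reflex, so the reconstruction is *patig.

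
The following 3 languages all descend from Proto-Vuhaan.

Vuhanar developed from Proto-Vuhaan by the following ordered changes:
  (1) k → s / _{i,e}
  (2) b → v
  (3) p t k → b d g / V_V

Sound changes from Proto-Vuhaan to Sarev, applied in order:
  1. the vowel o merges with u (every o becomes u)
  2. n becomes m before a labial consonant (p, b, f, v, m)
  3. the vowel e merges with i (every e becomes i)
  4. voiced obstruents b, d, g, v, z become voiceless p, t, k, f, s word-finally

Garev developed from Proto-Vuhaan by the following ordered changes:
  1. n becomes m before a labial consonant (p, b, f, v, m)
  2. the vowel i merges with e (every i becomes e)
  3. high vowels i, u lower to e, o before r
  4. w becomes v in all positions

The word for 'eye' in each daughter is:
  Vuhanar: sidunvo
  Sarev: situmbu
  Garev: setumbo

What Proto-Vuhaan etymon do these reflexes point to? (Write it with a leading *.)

*situnbo

Position 2: Vuhanar has i, Sarev has i, Garev has e. Vuhanar preserves i here (none of its changes turn any other segment into i), so the proto-segment is *i.
Position 7: Vuhanar has o, Sarev has u, Garev has o. Vuhanar preserves o here (none of its changes turn any other segment into o), so the proto-segment is *o.
Continuing position by position gives *situnbo; check it forward:
Vuhanar: start from *situnbo.
  rule 1: no change — situnbo
  rule 2 (unconditioned shift): situnbo → situnvo
  rule 3 (intervocalic voicing): situnvo → sidunvo
  ⇒ Vuhanar sidunvo
Sarev: start from *situnbo.
  rule 1 (vowel merger): situnbo → situnbu
  rule 2 (nasal place assimilation): situnbu → situmbu
  rule 3: no change — situmbu
  rule 4: no change — situmbu
  ⇒ Sarev situmbu
Garev: *situnbo
  situnbo → situmbo   [nasal place assimilation]
  situmbo → setumbo   [vowel merger]
  setumbo (rule 3 does not apply)
  setumbo (rule 4 does not apply)
  giving Garev setumbo.
No other proto-form is consistent with every reflex, so the reconstruction is *situnbo.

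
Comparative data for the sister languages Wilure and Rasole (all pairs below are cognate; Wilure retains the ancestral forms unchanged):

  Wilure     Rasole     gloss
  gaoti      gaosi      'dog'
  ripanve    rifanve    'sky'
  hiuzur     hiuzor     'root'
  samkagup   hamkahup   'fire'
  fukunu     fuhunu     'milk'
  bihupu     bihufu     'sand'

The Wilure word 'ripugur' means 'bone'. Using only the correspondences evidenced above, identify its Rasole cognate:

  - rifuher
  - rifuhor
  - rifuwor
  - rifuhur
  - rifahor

rifuhor

bihupu ~ bihufu — Wilure p corresponds to Rasole f between vowels (before a back vowel).
samkagup ~ hamkahup — Wilure g corresponds to Rasole h between vowels (before a back vowel).
hiuzur ~ hiuzor — Wilure u corresponds to Rasole o after a consonant, before r.
Applying these to Wilure 'ripugur':
  ripugur → rifugur   (p→f between vowels (before a back vowel))
  rifugur → rifuhur   (g→h between vowels (before a back vowel))
  rifuhur → rifuhor   (u→o after a consonant, before r)
So the Rasole cognate is 'rifuhor'.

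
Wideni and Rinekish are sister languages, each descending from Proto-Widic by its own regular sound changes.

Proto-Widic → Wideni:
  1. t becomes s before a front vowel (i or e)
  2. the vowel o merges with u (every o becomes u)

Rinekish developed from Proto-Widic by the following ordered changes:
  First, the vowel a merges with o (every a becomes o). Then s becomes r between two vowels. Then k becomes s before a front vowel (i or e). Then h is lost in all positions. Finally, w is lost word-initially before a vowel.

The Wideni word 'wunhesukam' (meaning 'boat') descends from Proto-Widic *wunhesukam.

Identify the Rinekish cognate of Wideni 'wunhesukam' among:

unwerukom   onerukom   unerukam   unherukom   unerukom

Rinekish: *wunhesukam > wunhesukom > wunherukom > wunerukom > unerukom  (by vowel merger, rhotacism, h-loss, glide loss)

unerukom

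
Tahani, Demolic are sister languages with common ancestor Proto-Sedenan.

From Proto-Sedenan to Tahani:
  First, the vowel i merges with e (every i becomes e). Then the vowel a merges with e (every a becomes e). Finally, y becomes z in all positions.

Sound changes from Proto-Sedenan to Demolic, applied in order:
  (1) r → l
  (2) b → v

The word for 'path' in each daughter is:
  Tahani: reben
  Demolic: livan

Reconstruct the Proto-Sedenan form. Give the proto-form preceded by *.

Position 4: Tahani has e, Demolic has a. Demolic preserves a here (none of its changes turn any other segment into a), so the proto-segment is *a.
Position 1: Tahani has r, Demolic has l. Tahani preserves r here (none of its changes turn any other segment into r), so the proto-segment is *r.
Position 2: Tahani has e, Demolic has i. Demolic preserves i here (none of its changes turn any other segment into i), so the proto-segment is *i.
This points to *riban. Verify forward in each daughter:
Tahani: *riban
  riban → reban   [vowel merger]
  reban → reben   [vowel merger]
  reben (rule 3 does not apply)
  giving Tahani reben.
Demolic: *riban > liban > livan  (by unconditioned shift, unconditioned shift)
*riban is the unique common source.

*riban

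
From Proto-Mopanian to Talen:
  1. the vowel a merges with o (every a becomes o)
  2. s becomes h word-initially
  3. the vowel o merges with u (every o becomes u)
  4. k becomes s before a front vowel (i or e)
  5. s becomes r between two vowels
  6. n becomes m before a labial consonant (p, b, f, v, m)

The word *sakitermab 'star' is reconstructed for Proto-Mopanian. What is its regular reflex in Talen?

Talen: start from *sakitermab.
  rule 1 (vowel merger): sakitermab → sokitermob
  rule 2 (debuccalisation): sokitermob → hokitermob
  rule 3 (vowel merger): hokitermob → hukitermub
  rule 4 (palatalisation): hukitermub → husitermub
  rule 5 (rhotacism): husitermub → huritermub
  rule 6: no change — huritermub
  ⇒ Talen huritermub

huritermub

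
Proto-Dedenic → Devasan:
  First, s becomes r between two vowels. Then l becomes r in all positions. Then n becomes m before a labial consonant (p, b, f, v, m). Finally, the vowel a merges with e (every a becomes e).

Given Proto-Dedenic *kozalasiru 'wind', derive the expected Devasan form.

Devasan: *kozalasiru
  kozalasiru → kozalariru   [rhotacism]
  kozalariru → kozarariru   [unconditioned shift]
  kozarariru (rule 3 does not apply)
  kozarariru → kozereriru   [vowel merger]
  giving Devasan kozereriru.

kozereriru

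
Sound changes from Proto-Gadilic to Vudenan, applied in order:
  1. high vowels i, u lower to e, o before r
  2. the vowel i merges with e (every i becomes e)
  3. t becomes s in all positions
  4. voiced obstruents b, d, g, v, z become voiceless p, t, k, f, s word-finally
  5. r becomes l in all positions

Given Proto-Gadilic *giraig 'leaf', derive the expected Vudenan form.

gelaek

Vudenan: start from *giraig.
  rule 1 (pre-rhotic lowering): giraig → geraig
  rule 2 (vowel merger): geraig → geraeg
  rule 3: no change — geraeg
  rule 4 (final devoicing): geraeg → geraek
  rule 5 (unconditioned shift): geraek → gelaek
  ⇒ Vudenan gelaek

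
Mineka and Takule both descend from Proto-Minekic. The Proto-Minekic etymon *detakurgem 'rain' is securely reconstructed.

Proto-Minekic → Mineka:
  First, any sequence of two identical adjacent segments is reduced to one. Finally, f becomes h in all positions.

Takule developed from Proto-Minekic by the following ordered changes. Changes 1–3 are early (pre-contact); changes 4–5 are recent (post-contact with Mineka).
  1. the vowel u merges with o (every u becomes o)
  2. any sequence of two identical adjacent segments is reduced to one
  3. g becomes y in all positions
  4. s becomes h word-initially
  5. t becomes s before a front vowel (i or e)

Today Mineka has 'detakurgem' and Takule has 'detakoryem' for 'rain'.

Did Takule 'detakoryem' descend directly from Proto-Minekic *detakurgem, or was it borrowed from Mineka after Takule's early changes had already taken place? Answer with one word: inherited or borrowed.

inherited

If inherited, *detakurgem would pass through all of Takule's changes:
Takule: start from *detakurgem.
  rule 1 (vowel merger): detakurgem → detakorgem
  rule 2: no change — detakorgem
  rule 3 (unconditioned shift): detakorgem → detakoryem
  rule 4: no change — detakoryem
  rule 5: no change — detakoryem
  ⇒ Takule detakoryem
If borrowed from Mineka 'detakurgem' after the early changes, it would undergo only the recent ones:
  rule 4 (debuccalisation): no change (detakurgem)
  rule 5 (palatalisation): no change (detakurgem)
  ⇒ as a loan: detakurgem
Takule 'detakoryem' matches the inherited outcome exactly, so it is an inherited cognate, not a loan.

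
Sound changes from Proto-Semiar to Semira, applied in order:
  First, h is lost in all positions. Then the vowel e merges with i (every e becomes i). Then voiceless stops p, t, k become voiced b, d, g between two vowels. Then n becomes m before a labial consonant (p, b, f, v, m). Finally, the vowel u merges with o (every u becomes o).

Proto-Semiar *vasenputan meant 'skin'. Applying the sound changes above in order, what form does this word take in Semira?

vasimpodan

Semira: *vasenputan > vasinputan > vasinpudan > vasimpudan > vasimpodan  (by vowel merger, intervocalic voicing, nasal place assimilation, vowel merger)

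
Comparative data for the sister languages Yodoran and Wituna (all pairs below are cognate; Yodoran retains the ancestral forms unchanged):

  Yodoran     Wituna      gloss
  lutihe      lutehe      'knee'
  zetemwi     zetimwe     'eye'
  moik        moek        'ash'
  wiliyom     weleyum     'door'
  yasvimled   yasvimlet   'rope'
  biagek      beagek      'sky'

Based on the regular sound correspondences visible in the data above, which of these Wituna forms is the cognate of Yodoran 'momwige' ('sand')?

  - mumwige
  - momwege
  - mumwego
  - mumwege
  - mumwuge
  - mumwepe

mumwege

wiliyom ~ weleyum — Yodoran o corresponds to Wituna u after a consonant, before a nasal.
lutihe ~ lutehe, wiliyom ~ weleyum — Yodoran i corresponds to Wituna e after a consonant, before a consonant other than r, m, n, p, b, f, v.
Applying these to Yodoran 'momwige':
  momwige → mumwige   (o→u after a consonant, before a nasal)
  mumwige → mumwege   (i→e after a consonant, before a consonant other than r, m, n, p, b, f, v)
So the Wituna cognate is 'mumwege'.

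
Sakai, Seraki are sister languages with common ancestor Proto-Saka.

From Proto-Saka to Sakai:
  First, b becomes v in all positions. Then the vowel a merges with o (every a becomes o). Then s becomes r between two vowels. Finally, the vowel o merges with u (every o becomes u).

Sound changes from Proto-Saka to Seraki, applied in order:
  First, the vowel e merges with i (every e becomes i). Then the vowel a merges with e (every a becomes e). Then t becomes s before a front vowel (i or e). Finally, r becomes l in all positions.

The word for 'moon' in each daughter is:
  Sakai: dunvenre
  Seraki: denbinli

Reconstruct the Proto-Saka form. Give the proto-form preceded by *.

*danbenre

Position 7: Sakai has r, Seraki has l. Taking the neighbouring segments as reconstructed: Sakai r can only go back to *r; Seraki l could go back to *l or *r — the one source consistent with every daughter is *r.
Position 2: Sakai has u, Seraki has e. In Seraki, e can only continue *a, so the proto-segment is *a.
This points to *danbenre. Verify forward in each daughter:
Sakai: start from *danbenre.
  rule 1 (unconditioned shift): danbenre → danvenre
  rule 2 (vowel merger): danvenre → donvenre
  rule 3: no change — donvenre
  rule 4 (vowel merger): donvenre → dunvenre
  ⇒ Sakai dunvenre
Seraki: *danbenre
  danbenre → danbinri   [vowel merger]
  danbinri → denbinri   [vowel merger]
  denbinri (rule 3 does not apply)
  denbinri → denbinli   [unconditioned shift]
  giving Seraki denbinli.
No other proto-form is consistent with every reflex, so the reconstruction is *danbenre.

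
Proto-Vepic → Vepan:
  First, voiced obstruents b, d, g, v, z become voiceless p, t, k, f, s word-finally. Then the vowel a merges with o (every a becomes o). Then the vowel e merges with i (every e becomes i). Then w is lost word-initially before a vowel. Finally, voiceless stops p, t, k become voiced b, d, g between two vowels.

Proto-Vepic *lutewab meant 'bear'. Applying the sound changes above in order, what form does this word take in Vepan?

ludiwop

Vepan: *lutewab > lutewap > lutewop > lutiwop > ludiwop  (by final devoicing, vowel merger, vowel merger, intervocalic voicing)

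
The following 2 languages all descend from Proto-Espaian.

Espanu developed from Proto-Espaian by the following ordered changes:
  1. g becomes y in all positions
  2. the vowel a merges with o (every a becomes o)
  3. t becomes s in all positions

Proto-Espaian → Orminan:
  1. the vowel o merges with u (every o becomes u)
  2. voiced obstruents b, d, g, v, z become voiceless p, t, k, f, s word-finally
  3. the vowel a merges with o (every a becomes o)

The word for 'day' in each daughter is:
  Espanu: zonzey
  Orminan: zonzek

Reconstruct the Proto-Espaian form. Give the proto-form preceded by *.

Position 2: Espanu has o, Orminan has o. In Orminan, o can only continue *a, so the proto-segment is *a.
Position 6: Espanu has y, Orminan has k. Taking the neighbouring segments as reconstructed: Espanu y could go back to *g or *y; Orminan k could go back to *k or *g — the one source consistent with every daughter is *g.
Verify the candidate proto-form against each daughter:
Espanu: *zanzeg > zanzey > zonzey  (by unconditioned shift, vowel merger)
Orminan: start from *zanzeg.
  rule 1: no change — zanzeg
  rule 2 (final devoicing): zanzeg → zanzek
  rule 3 (vowel merger): zanzek → zonzek
  ⇒ Orminan zonzek
*zanzeg is the unique common source.

*zanzeg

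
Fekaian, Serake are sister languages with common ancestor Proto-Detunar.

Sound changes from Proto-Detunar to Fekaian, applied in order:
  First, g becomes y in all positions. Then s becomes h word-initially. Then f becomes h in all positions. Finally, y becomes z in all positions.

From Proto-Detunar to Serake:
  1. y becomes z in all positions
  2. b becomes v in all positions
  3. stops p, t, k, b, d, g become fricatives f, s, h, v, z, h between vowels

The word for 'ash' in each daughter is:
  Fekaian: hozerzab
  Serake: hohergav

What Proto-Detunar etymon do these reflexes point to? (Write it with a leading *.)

*hogergab

Position 6: Fekaian has z, Serake has g. Serake preserves g here (none of its changes turn any other segment into g), so the proto-segment is *g.
Position 3: Fekaian has z, Serake has h. Taking the neighbouring segments as reconstructed: Fekaian z could go back to *g or *z or *y; Serake h could go back to *k or *g or *h — the one source consistent with every daughter is *g.
Verify the candidate proto-form against each daughter:
Fekaian: *hogergab
  hogergab → hoyeryab   [unconditioned shift]
  hoyeryab (rule 2 does not apply)
  hoyeryab (rule 3 does not apply)
  hoyeryab → hozerzab   [unconditioned shift]
  giving Fekaian hozerzab.
Serake: start from *hogergab.
  rule 1: no change — hogergab
  rule 2 (unconditioned shift): hogergab → hogergav
  rule 3 (intervocalic lenition): hogergav → hohergav
  ⇒ Serake hohergav
Only *hogergab yields all of Fekaian hozerzab, Serake hohergav.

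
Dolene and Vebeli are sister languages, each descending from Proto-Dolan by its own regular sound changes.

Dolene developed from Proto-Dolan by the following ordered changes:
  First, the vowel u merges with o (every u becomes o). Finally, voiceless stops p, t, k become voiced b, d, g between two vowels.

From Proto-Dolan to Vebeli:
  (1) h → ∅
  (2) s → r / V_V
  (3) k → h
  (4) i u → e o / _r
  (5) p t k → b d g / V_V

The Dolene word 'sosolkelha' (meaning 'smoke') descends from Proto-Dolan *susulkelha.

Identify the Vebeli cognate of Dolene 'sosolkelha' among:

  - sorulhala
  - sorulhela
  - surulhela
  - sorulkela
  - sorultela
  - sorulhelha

Vebeli: *susulkelha
  susulkelha → susulkela   [h-loss]
  susulkela → surulkela   [rhotacism]
  surulkela → surulhela   [unconditioned shift]
  surulhela → sorulhela   [pre-rhotic lowering]
  sorulhela (rule 5 does not apply)
  giving Vebeli sorulhela.
Among the options, 'sorulhela' alone shows every Vebeli change applied in order.

sorulhela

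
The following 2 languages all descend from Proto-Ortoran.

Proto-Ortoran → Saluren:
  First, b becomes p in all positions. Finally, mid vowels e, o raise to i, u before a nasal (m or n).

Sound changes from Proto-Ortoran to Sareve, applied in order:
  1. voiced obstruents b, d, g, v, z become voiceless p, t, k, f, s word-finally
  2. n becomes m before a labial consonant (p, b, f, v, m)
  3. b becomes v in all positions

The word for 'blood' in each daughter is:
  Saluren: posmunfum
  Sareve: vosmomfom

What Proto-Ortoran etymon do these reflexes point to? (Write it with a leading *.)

*bosmonfom

Position 6: Saluren has n, Sareve has m. Saluren preserves n here (none of its changes turn any other segment into n), so the proto-segment is *n.
Position 1: Saluren has p, Sareve has v. Taking the neighbouring segments as reconstructed: Saluren p could go back to *p or *b; Sareve v could go back to *b or *v — the one source consistent with every daughter is *b.
Position 8: Saluren has u, Sareve has o. Sareve preserves o here (none of its changes turn any other segment into o), so the proto-segment is *o.
Continuing position by position gives *bosmonfom; check it forward:
Saluren: *bosmonfom
  bosmonfom → posmonfom   [unconditioned shift]
  posmonfom → posmunfum   [pre-nasal raising]
  giving Saluren posmunfum.
Sareve: start from *bosmonfom.
  rule 1: no change — bosmonfom
  rule 2 (nasal place assimilation): bosmonfom → bosmomfom
  rule 3 (unconditioned shift): bosmomfom → vosmomfom
  ⇒ Sareve vosmomfom
No other proto-form is consistent with every reflex, so the reconstruction is *bosmonfom.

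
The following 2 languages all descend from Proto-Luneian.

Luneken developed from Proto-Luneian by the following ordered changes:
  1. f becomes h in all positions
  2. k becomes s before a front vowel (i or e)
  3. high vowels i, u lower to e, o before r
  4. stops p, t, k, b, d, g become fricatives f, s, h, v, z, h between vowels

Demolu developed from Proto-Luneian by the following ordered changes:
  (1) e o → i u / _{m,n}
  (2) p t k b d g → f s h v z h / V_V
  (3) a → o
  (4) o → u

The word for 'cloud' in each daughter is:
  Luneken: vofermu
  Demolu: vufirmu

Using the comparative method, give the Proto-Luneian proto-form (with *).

Position 2: Luneken has o, Demolu has u. Taking the neighbouring segments as reconstructed: Luneken o can only go back to *o; Demolu u could go back to *a or *o or *u — the one source consistent with every daughter is *o.
Position 4: Luneken has e, Demolu has i. Taking the neighbouring segments as reconstructed: Luneken e could go back to *e or *i; Demolu i can only go back to *i — the one source consistent with every daughter is *i.
Verify the candidate proto-form against each daughter:
Luneken: start from *vopirmu.
  rule 1: no change — vopirmu
  rule 2: no change — vopirmu
  rule 3 (pre-rhotic lowering): vopirmu → vopermu
  rule 4 (intervocalic lenition): vopermu → vofermu
  ⇒ Luneken vofermu
Demolu: *vopirmu > vofirmu > vufirmu  (by intervocalic lenition, vowel merger)
No other proto-form is consistent with every reflex, so the reconstruction is *vopirmu.

*vopirmu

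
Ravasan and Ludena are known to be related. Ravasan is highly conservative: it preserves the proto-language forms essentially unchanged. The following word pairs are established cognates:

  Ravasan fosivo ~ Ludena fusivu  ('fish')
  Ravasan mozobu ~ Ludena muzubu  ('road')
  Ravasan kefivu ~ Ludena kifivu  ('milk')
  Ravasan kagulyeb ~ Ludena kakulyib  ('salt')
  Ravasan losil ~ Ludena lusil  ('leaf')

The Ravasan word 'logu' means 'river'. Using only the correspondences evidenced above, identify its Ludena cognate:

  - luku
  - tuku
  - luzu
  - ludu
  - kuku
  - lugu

luku

fosivo ~ fusivu, mozobu ~ muzubu — Ravasan o corresponds to Ludena u after a consonant, before a consonant other than r, m, n, p, b, f, v.
kagulyeb ~ kakulyib — Ravasan g corresponds to Ludena k between vowels (before a back vowel).
Applying these to Ravasan 'logu':
  logu → lugu   (o→u after a consonant, before a consonant other than r, m, n, p, b, f, v)
  lugu → luku   (g→k between vowels (before a back vowel))
So the Ludena cognate is 'luku'.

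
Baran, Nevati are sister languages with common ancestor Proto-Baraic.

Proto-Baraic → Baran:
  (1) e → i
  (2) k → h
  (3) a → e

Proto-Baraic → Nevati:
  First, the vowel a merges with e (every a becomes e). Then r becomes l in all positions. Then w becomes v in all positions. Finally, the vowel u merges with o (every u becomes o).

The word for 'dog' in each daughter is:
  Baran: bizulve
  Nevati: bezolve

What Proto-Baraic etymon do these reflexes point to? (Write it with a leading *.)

*bezulva

Position 7: Baran has e, Nevati has e. In Baran, e can only continue *a, so the proto-segment is *a.
Position 2: Baran has i, Nevati has e. Taking the neighbouring segments as reconstructed: Baran i could go back to *e or *i; Nevati e could go back to *a or *e — the one source consistent with every daughter is *e.
Position 4: Baran has u, Nevati has o. Baran preserves u here (none of its changes turn any other segment into u), so the proto-segment is *u.
This points to *bezulva. Verify forward in each daughter:
Baran: start from *bezulva.
  rule 1 (vowel merger): bezulva → bizulva
  rule 2: no change — bizulva
  rule 3 (vowel merger): bizulva → bizulve
  ⇒ Baran bizulve
Nevati: start from *bezulva.
  rule 1 (vowel merger): bezulva → bezulve
  rule 2: no change — bezulve
  rule 3: no change — bezulve
  rule 4 (vowel merger): bezulve → bezolve
  ⇒ Nevati bezolve
*bezulva is the unique common source.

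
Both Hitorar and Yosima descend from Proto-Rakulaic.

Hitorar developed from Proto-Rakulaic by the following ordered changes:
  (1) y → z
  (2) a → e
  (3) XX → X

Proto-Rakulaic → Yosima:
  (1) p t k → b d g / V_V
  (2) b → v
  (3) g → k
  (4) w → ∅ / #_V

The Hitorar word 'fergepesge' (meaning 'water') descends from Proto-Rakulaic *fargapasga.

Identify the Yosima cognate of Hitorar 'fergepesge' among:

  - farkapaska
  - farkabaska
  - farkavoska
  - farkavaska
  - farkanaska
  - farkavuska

Yosima: *fargapasga
  fargapasga → fargabasga   [intervocalic voicing]
  fargabasga → fargavasga   [unconditioned shift]
  fargavasga → farkavaska   [unconditioned shift]
  farkavaska (rule 4 does not apply)
  giving Yosima farkavaska.
Only 'farkavaska' matches the regular Yosima development of *fargapasga.

farkavaska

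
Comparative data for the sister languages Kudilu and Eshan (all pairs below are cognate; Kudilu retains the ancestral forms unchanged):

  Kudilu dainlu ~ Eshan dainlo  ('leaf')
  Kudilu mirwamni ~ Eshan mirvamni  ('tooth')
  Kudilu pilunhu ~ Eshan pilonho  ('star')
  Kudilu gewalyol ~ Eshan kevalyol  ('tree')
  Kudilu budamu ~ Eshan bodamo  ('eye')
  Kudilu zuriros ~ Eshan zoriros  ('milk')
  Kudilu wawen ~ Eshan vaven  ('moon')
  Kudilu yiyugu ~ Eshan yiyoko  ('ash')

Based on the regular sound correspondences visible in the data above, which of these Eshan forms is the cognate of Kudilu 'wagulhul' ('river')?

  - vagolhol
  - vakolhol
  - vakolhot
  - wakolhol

vakolhol

wawen ~ vaven — Kudilu w corresponds to Eshan v word-initially before a back vowel.
yiyugu ~ yiyoko — Kudilu g corresponds to Eshan k between vowels (before a back vowel).
budamu ~ bodamo, yiyugu ~ yiyoko — Kudilu u corresponds to Eshan o after a consonant, before a consonant other than r, m, n, p, b, f, v.
Applying these to Kudilu 'wagulhul':
  wagulhul → vagulhul   (w→v word-initially before a back vowel)
  vagulhul → vakulhul   (g→k between vowels (before a back vowel))
  vakulhul → vakolhul   (u→o after a consonant, before a consonant other than r, m, n, p, b, f, v)
  vakolhul → vakolhol   (u→o after a consonant, before a consonant other than r, m, n, p, b, f, v)
So the Eshan cognate is 'vakolhol'.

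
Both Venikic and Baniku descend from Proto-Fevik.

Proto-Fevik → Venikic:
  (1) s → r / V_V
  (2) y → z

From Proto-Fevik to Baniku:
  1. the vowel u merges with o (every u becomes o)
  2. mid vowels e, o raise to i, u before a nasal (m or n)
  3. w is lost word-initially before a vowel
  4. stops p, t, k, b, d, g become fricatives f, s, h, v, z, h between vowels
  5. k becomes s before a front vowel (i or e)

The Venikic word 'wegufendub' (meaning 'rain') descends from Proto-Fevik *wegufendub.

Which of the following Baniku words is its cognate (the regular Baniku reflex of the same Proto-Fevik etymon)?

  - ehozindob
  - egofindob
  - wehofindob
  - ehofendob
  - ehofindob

Baniku: *wegufendub
  wegufendub → wegofendob   [vowel merger]
  wegofendob → wegofindob   [pre-nasal raising]
  wegofindob → egofindob   [glide loss]
  egofindob → ehofindob   [intervocalic lenition]
  ehofindob (rule 5 does not apply)
  giving Baniku ehofindob.
Among the options, 'ehofindob' alone shows every Baniku change applied in order.

ehofindob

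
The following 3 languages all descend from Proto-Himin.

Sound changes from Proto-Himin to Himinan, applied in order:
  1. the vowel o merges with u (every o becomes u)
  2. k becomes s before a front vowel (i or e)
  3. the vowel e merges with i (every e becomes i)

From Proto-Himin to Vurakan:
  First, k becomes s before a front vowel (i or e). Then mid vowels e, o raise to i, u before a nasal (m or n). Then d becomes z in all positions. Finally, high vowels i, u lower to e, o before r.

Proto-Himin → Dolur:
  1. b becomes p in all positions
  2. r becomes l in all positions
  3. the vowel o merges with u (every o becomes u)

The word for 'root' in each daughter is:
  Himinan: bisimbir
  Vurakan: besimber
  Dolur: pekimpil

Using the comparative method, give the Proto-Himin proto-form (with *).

Position 3: Himinan has s, Vurakan has s, Dolur has k. Dolur preserves k here (none of its changes turn any other segment into k), so the proto-segment is *k.
Position 6: Himinan has b, Vurakan has b, Dolur has p. Himinan preserves b here (none of its changes turn any other segment into b), so the proto-segment is *b.
Verify the candidate proto-form against each daughter:
Himinan: *bekimbir
  bekimbir (rule 1 does not apply)
  bekimbir → besimbir   [palatalisation]
  besimbir → bisimbir   [vowel merger]
  giving Himinan bisimbir.
Vurakan: *bekimbir
  bekimbir → besimbir   [palatalisation]
  besimbir (rule 2 does not apply)
  besimbir (rule 3 does not apply)
  besimbir → besimber   [pre-rhotic lowering]
  giving Vurakan besimber.
Dolur: start from *bekimbir.
  rule 1 (unconditioned shift): bekimbir → pekimpir
  rule 2 (unconditioned shift): pekimpir → pekimpil
  rule 3: no change — pekimpil
  ⇒ Dolur pekimpil
*bekimbir is the unique common source.

*bekimbir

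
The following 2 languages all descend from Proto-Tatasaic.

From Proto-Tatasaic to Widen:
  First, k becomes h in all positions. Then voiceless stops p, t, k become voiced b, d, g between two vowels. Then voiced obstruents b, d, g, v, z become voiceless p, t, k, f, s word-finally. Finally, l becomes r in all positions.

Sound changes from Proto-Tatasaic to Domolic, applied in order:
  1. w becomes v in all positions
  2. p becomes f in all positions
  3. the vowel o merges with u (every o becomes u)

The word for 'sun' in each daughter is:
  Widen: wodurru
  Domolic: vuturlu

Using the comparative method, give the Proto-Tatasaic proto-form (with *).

*woturlu

Position 3: Widen has d, Domolic has t. Domolic preserves t here (none of its changes turn any other segment into t), so the proto-segment is *t.
Position 2: Widen has o, Domolic has u. Widen preserves o here (none of its changes turn any other segment into o), so the proto-segment is *o.
Continuing position by position gives *woturlu; check it forward:
Widen: *woturlu > wodurlu > wodurru  (by intervocalic voicing, unconditioned shift)
Domolic: *woturlu
  woturlu → voturlu   [unconditioned shift]
  voturlu (rule 2 does not apply)
  voturlu → vuturlu   [vowel merger]
  giving Domolic vuturlu.
No other proto-form is consistent with every reflex, so the reconstruction is *woturlu.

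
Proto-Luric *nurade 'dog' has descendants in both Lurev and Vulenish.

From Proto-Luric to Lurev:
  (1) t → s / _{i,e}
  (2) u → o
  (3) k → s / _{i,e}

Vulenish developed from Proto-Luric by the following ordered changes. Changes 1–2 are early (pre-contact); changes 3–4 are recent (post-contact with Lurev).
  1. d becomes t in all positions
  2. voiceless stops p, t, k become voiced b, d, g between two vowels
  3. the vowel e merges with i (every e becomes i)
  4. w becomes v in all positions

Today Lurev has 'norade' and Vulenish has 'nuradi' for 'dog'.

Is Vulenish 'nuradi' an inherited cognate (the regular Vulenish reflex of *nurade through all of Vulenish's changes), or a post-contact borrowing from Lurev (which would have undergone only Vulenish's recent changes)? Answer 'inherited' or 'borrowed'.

inherited

If inherited, *nurade would pass through all of Vulenish's changes:
Vulenish: *nurade > nurate > nurade > nuradi  (by unconditioned shift, intervocalic voicing, vowel merger)
If borrowed from Lurev 'norade' after the early changes, it would undergo only the recent ones:
  rule 3 (vowel merger): norade → noradi
  rule 4 (unconditioned shift): no change (noradi)
  ⇒ as a loan: noradi
Vulenish 'nuradi' matches the inherited outcome exactly, so it is an inherited cognate, not a loan.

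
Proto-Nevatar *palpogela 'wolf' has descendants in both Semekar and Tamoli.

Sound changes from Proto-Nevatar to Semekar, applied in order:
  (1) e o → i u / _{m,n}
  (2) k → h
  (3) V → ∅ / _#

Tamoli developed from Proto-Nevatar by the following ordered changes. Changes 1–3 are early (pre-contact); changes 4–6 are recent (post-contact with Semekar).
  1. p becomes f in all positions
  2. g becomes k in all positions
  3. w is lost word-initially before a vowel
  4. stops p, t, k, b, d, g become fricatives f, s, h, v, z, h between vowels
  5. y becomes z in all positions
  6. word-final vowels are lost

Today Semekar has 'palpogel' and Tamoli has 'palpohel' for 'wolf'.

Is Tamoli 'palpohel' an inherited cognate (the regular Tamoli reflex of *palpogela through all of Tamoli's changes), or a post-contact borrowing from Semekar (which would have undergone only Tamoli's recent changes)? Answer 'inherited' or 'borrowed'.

borrowed

If inherited, *palpogela would pass through all of Tamoli's changes:
Tamoli: *palpogela > falfogela > falfokela > falfohela > falfohel  (by unconditioned shift, unconditioned shift, intervocalic lenition, apocope)
If borrowed from Semekar 'palpogel' after the early changes, it would undergo only the recent ones:
  rule 4 (intervocalic lenition): palpogel → palpohel
  rule 5 (unconditioned shift): no change (palpohel)
  rule 6 (apocope): no change (palpohel)
  ⇒ as a loan: palpohel
Tamoli 'palpohel' matches the loan outcome 'palpohel', not the inherited 'falfohel' — it skipped the early Tamoli changes, so it was borrowed from Semekar.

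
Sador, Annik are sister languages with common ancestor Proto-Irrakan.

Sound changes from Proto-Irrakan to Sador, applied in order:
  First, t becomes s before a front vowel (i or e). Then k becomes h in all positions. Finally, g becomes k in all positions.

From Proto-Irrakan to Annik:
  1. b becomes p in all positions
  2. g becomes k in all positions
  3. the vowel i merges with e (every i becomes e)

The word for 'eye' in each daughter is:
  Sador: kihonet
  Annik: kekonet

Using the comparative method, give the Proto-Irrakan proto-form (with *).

*gikonet

Position 2: Sador has i, Annik has e. Sador preserves i here (none of its changes turn any other segment into i), so the proto-segment is *i.
Position 1: Sador has k, Annik has k. In Sador, k can only continue *g, so the proto-segment is *g.
Position 3: Sador has h, Annik has k. Taking the neighbouring segments as reconstructed: Sador h could go back to *k or *h; Annik k could go back to *k or *g — the one source consistent with every daughter is *k.
Continuing position by position gives *gikonet; check it forward:
Sador: *gikonet > gihonet > kihonet  (by unconditioned shift, unconditioned shift)
Annik: *gikonet > kikonet > kekonet  (by unconditioned shift, vowel merger)
Only *gikonet yields all of Sador kihonet, Annik kekonet.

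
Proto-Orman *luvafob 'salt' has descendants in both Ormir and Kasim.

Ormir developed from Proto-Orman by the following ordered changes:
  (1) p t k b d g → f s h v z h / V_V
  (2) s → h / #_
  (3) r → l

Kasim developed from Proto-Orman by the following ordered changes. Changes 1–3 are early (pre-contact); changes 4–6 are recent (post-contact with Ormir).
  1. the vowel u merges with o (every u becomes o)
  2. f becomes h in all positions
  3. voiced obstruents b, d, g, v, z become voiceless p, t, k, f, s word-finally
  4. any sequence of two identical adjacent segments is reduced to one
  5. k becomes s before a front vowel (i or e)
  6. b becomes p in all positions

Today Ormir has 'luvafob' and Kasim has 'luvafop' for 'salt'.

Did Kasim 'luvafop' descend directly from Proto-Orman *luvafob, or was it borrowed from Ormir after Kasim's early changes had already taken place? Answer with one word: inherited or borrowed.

borrowed

If inherited, *luvafob would pass through all of Kasim's changes:
Kasim: *luvafob > lovafob > lovahob > lovahop  (by vowel merger, unconditioned shift, final devoicing)
If borrowed from Ormir 'luvafob' after the early changes, it would undergo only the recent ones:
  rule 4 (degemination): no change (luvafob)
  rule 5 (palatalisation): no change (luvafob)
  rule 6 (unconditioned shift): luvafob → luvafop
  ⇒ as a loan: luvafop
Kasim 'luvafop' matches the loan outcome 'luvafop', not the inherited 'lovahop' — it skipped the early Kasim changes, so it was borrowed from Ormir.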